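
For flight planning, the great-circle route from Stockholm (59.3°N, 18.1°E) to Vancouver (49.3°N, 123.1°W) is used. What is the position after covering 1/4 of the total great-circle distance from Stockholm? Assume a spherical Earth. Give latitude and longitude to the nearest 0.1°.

≈ 72.8°N, 7.5°W

Write both endpoints as unit vectors p₁, p₂ with components (cos φ cos λ, cos φ sin λ, sin φ).
The central angle between the endpoints is δ = arccos(p₁·p₂) ≈ 1.168 rad (66.9°).
Interpolate at f = 1/4 with slerp weights a = sin((1−f)δ)/sin δ ≈ 0.835, b = sin(fδ)/sin δ ≈ 0.313.
p = a·p₁ + b·p₂ ≈ (0.294, -0.038, 0.955); φ = arcsin(p_z) ≈ 72.77°, λ = atan2(p_y, p_x) ≈ -7.46°.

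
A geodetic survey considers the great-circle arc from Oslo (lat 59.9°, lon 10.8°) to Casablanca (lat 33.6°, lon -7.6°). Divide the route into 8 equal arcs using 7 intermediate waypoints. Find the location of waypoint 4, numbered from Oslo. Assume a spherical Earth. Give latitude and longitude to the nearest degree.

The haversine formula gives a central angle δ ≈ 0.505 rad (28.9°) between the endpoints.
Interpolate at f = 4/8 with slerp weights a = sin((1−f)δ)/sin δ ≈ 0.516, b = sin(fδ)/sin δ ≈ 0.516.
p = a·p₁ + b·p₂ ≈ (0.681, -0.008, 0.733); φ = arcsin(p_z) ≈ 47.10°, λ = atan2(p_y, p_x) ≈ -0.70°.

≈ lat 47°, lon -1°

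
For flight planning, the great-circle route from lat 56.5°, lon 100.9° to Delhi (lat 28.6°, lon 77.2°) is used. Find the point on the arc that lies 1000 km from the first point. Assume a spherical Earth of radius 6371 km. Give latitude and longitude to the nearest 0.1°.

Write both endpoints as unit vectors p₁, p₂ with components (cos φ cos λ, cos φ sin λ, sin φ).
The central angle between the endpoints is δ = arccos(p₁·p₂) ≈ 0.568 rad (32.6°). The total great-circle distance is δ·R ≈ 0.568 × 6371 ≈ 3620 km, so the target fraction is f = 1000/3620 ≈ 0.276.
Interpolate at f ≈ 0.276 with slerp weights a = sin((1−f)δ)/sin δ ≈ 0.743, b = sin(fδ)/sin δ ≈ 0.291.
p = a·p₁ + b·p₂ ≈ (-0.021, 0.651, 0.759); φ = arcsin(p_z) ≈ 49.33°, λ = atan2(p_y, p_x) ≈ 91.85°.

≈ lat 49.3°, lon 91.8°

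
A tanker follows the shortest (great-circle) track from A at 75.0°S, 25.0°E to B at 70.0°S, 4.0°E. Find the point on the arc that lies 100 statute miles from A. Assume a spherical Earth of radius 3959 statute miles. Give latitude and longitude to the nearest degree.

≈ 74°S, 20°E

Convert each endpoint to a unit vector on the sphere (x = cos φ cos λ, y = cos φ sin λ, z = sin φ).
The central angle between the endpoints is δ = arccos(p₁·p₂) ≈ 0.139 rad (8.0°). The total great-circle distance is δ·R ≈ 0.139 × 3959 ≈ 551 mi, so the target fraction is f = 100/551 ≈ 0.181.
Interpolate at f ≈ 0.181 with slerp weights a = sin((1−f)δ)/sin δ ≈ 0.820, b = sin(fδ)/sin δ ≈ 0.182.
p = a·p₁ + b·p₂ ≈ (0.254, 0.094, -0.963); φ = arcsin(p_z) ≈ -74.27°, λ = atan2(p_y, p_x) ≈ 20.28°.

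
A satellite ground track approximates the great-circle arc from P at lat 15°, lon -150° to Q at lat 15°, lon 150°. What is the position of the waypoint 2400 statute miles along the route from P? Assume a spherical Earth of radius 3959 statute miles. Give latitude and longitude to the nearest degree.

From cos δ = sin φ₁ sin φ₂ + cos φ₁ cos φ₂ cos Δλ, the central angle is δ ≈ 1.008 rad (57.8°). The total great-circle distance is δ·R ≈ 1.008 × 3959 ≈ 3991 mi, so the target fraction is f = 2400/3991 ≈ 0.601.
Interpolate at f ≈ 0.601 with slerp weights a = sin((1−f)δ)/sin δ ≈ 0.462, b = sin(fδ)/sin δ ≈ 0.674.
p = a·p₁ + b·p₂ ≈ (-0.950, 0.102, 0.294); φ = arcsin(p_z) ≈ 17.10°, λ = atan2(p_y, p_x) ≈ 173.87°.

≈ lat 17°, lon 174°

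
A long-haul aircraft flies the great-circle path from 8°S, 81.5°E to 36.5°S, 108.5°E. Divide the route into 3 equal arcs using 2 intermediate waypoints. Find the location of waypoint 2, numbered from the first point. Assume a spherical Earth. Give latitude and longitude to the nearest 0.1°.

Write both endpoints as unit vectors p₁, p₂ with components (cos φ cos λ, cos φ sin λ, sin φ).
The central angle between the endpoints is δ = arccos(p₁·p₂) ≈ 0.657 rad (37.6°).
Interpolate at f = 2/3 with slerp weights a = sin((1−f)δ)/sin δ ≈ 0.356, b = sin(fδ)/sin δ ≈ 0.694.
p = a·p₁ + b·p₂ ≈ (-0.125, 0.878, -0.463); φ = arcsin(p_z) ≈ -27.55°, λ = atan2(p_y, p_x) ≈ 98.11°.

≈ 27.6°S, 98.1°E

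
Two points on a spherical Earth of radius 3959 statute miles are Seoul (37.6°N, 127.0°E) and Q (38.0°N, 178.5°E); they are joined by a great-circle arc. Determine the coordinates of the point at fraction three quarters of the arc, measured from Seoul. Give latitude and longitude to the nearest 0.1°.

The haversine formula gives a central angle δ ≈ 0.701 rad (40.2°) between the endpoints.
Interpolate at f = 3/4 with slerp weights a = sin((1−f)δ)/sin δ ≈ 0.270, b = sin(fδ)/sin δ ≈ 0.778.
p = a·p₁ + b·p₂ ≈ (-0.742, 0.187, 0.644); φ = arcsin(p_z) ≈ 40.09°, λ = atan2(p_y, p_x) ≈ 165.84°.

≈ (40.1°N, 165.8°E)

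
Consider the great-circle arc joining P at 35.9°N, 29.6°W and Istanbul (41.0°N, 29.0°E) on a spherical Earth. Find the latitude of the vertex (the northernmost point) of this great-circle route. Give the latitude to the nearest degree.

The great circle lies in the plane with unit normal n̂ = (p₁ × p₂)/|p₁ × p₂|.
Here n̂_z ≈ +0.734; the vertex latitude is φ_max = arccos|n̂_z| ≈ 42.8°.
Check via Clairaut: cos φ_max = |cos φ₁| · sin C = cos(35.9°)·sin(65.0°) ≈ 0.734, again giving ≈ 42.8°.

≈ 43°N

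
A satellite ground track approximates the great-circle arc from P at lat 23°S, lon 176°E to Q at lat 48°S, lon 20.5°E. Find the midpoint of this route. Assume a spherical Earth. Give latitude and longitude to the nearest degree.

Write both endpoints as unit vectors p₁, p₂ with components (cos φ cos λ, cos φ sin λ, sin φ).
The central angle between the endpoints is δ = arccos(p₁·p₂) ≈ 1.844 rad (105.7°).
Interpolate at f = 1/2 with slerp weights a = sin((1−f)δ)/sin δ ≈ 0.828, b = sin(fδ)/sin δ ≈ 0.828.
p = a·p₁ + b·p₂ ≈ (-0.241, 0.247, -0.938); φ = arcsin(p_z) ≈ -69.80°, λ = atan2(p_y, p_x) ≈ 134.32°.

≈ lat 70°S, lon 134°E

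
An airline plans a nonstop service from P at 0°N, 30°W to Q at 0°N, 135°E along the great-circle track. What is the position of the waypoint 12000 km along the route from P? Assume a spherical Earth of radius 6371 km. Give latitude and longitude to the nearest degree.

≈ 0°N, 78°E

Write both endpoints as unit vectors p₁, p₂ with components (cos φ cos λ, cos φ sin λ, sin φ).
The central angle between the endpoints is δ = arccos(p₁·p₂) ≈ 2.880 rad (165.0°). The total great-circle distance is δ·R ≈ 2.880 × 6371 ≈ 18347 km, so the target fraction is f = 12000/18347 ≈ 0.654.
Interpolate at f ≈ 0.654 with slerp weights a = sin((1−f)δ)/sin δ ≈ 3.243, b = sin(fδ)/sin δ ≈ 3.676.
p = a·p₁ + b·p₂ ≈ (0.209, 0.978, 0.000); φ = arcsin(p_z) ≈ 0.00°, λ = atan2(p_y, p_x) ≈ 77.92°.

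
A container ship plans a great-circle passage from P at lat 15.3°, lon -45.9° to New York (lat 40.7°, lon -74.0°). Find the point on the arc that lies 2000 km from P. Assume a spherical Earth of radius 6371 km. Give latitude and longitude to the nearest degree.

≈ lat 29°, lon -59°

From cos δ = sin φ₁ sin φ₂ + cos φ₁ cos φ₂ cos Δλ, the central angle is δ ≈ 0.614 rad (35.2°). The total great-circle distance is δ·R ≈ 0.614 × 6371 ≈ 3914 km, so the target fraction is f = 2000/3914 ≈ 0.511.
Interpolate at f ≈ 0.511 with slerp weights a = sin((1−f)δ)/sin δ ≈ 0.513, b = sin(fδ)/sin δ ≈ 0.536.
p = a·p₁ + b·p₂ ≈ (0.457, -0.746, 0.485); φ = arcsin(p_z) ≈ 29.00°, λ = atan2(p_y, p_x) ≈ -58.53°.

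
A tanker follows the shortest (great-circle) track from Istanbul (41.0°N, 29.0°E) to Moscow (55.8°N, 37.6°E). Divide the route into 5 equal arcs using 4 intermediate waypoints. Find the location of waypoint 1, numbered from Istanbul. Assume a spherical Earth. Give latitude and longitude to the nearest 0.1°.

≈ 44.0°N, 30.4°E

Convert each endpoint to a unit vector on the sphere (x = cos φ cos λ, y = cos φ sin λ, z = sin φ).
The central angle between the endpoints is δ = arccos(p₁·p₂) ≈ 0.276 rad (15.8°).
Interpolate at f = 1/5 with slerp weights a = sin((1−f)δ)/sin δ ≈ 0.804, b = sin(fδ)/sin δ ≈ 0.202.
p = a·p₁ + b·p₂ ≈ (0.621, 0.363, 0.695); φ = arcsin(p_z) ≈ 44.01°, λ = atan2(p_y, p_x) ≈ 30.36°.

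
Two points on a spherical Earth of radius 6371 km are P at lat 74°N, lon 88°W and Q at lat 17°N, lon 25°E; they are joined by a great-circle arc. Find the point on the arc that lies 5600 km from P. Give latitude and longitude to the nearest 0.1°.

≈ lat 45.1°N, lon 14.7°E

Convert each endpoint to a unit vector on the sphere (x = cos φ cos λ, y = cos φ sin λ, z = sin φ).
The central angle between the endpoints is δ = arccos(p₁·p₂) ≈ 1.392 rad (79.7°). The total great-circle distance is δ·R ≈ 1.392 × 6371 ≈ 8867 km, so the target fraction is f = 5600/8867 ≈ 0.632.
Interpolate at f ≈ 0.632 with slerp weights a = sin((1−f)δ)/sin δ ≈ 0.499, b = sin(fδ)/sin δ ≈ 0.783.
p = a·p₁ + b·p₂ ≈ (0.683, 0.179, 0.708); φ = arcsin(p_z) ≈ 45.08°, λ = atan2(p_y, p_x) ≈ 14.68°.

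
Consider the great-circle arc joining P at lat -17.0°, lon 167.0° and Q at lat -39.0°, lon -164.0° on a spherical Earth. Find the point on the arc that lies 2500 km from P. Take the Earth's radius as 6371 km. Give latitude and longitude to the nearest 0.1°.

Write both endpoints as unit vectors p₁, p₂ with components (cos φ cos λ, cos φ sin λ, sin φ).
The central angle between the endpoints is δ = arccos(p₁·p₂) ≈ 0.584 rad (33.5°). The total great-circle distance is δ·R ≈ 0.584 × 6371 ≈ 3724 km, so the target fraction is f = 2500/3724 ≈ 0.671.
Interpolate at f ≈ 0.671 with slerp weights a = sin((1−f)δ)/sin δ ≈ 0.346, b = sin(fδ)/sin δ ≈ 0.693.
p = a·p₁ + b·p₂ ≈ (-0.840, -0.074, -0.537); φ = arcsin(p_z) ≈ -32.50°, λ = atan2(p_y, p_x) ≈ -174.96°.

≈ lat -32.5°, lon -175.0°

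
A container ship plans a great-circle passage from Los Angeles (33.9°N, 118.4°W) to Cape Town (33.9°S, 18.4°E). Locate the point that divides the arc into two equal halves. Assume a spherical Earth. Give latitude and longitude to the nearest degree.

≈ (0°N, 50°W)

From cos δ = sin φ₁ sin φ₂ + cos φ₁ cos φ₂ cos Δλ, the central angle is δ ≈ 2.521 rad (144.4°).
Interpolate at f = 1/2 with slerp weights a = sin((1−f)δ)/sin δ ≈ 1.636, b = sin(fδ)/sin δ ≈ 1.636.
p = a·p₁ + b·p₂ ≈ (0.643, -0.766, 0.000); φ = arcsin(p_z) ≈ 0.00°, λ = atan2(p_y, p_x) ≈ -50.00°.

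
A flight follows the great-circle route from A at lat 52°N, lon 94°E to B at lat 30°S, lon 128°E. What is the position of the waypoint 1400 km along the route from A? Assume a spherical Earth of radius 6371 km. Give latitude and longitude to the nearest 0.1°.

≈ lat 40.7°N, lon 102.0°E

Convert each endpoint to a unit vector on the sphere (x = cos φ cos λ, y = cos φ sin λ, z = sin φ).
The central angle between the endpoints is δ = arccos(p₁·p₂) ≈ 1.523 rad (87.2°). The total great-circle distance is δ·R ≈ 1.523 × 6371 ≈ 9701 km, so the target fraction is f = 1400/9701 ≈ 0.144.
Interpolate at f ≈ 0.144 with slerp weights a = sin((1−f)δ)/sin δ ≈ 0.965, b = sin(fδ)/sin δ ≈ 0.218.
p = a·p₁ + b·p₂ ≈ (-0.158, 0.742, 0.652); φ = arcsin(p_z) ≈ 40.67°, λ = atan2(p_y, p_x) ≈ 102.01°.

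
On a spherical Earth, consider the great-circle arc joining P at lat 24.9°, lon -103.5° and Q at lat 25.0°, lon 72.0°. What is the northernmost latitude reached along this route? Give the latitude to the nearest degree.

≈ 85°

The great circle lies in the plane with unit normal n̂ = (p₁ × p₂)/|p₁ × p₂|.
Here n̂_z ≈ +0.084; the vertex latitude is φ_max = arccos|n̂_z| ≈ 85.2°.
Check via Clairaut: cos φ_max = |cos φ₁| · sin C = cos(24.9°)·sin(5.3°) ≈ 0.084, again giving ≈ 85.2°.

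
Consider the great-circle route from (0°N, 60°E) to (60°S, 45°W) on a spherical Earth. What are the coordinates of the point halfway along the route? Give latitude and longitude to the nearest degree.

≈ (41°S, 31°E)

Convert each endpoint to a unit vector on the sphere (x = cos φ cos λ, y = cos φ sin λ, z = sin φ).
The central angle between the endpoints is δ = arccos(p₁·p₂) ≈ 1.701 rad (97.4°).
Interpolate at f = 1/2 with slerp weights a = sin((1−f)δ)/sin δ ≈ 0.758, b = sin(fδ)/sin δ ≈ 0.758.
p = a·p₁ + b·p₂ ≈ (0.647, 0.388, -0.656); φ = arcsin(p_z) ≈ -41.02°, λ = atan2(p_y, p_x) ≈ 30.98°.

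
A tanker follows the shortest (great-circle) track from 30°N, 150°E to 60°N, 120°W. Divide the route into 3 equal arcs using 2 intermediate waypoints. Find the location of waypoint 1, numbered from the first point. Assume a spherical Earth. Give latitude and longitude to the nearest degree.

From cos δ = sin φ₁ sin φ₂ + cos φ₁ cos φ₂ cos Δλ, the central angle is δ ≈ 1.123 rad (64.3°).
Interpolate at f = 1/3 with slerp weights a = sin((1−f)δ)/sin δ ≈ 0.755, b = sin(fδ)/sin δ ≈ 0.406.
p = a·p₁ + b·p₂ ≈ (-0.668, 0.151, 0.729); φ = arcsin(p_z) ≈ 46.79°, λ = atan2(p_y, p_x) ≈ 167.23°.

≈ 47°N, 167°E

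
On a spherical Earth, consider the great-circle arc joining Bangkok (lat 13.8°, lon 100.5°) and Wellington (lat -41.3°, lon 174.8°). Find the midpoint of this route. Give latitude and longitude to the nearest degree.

≈ lat -17°, lon 132°

Convert each endpoint to a unit vector on the sphere (x = cos φ cos λ, y = cos φ sin λ, z = sin φ).
The central angle between the endpoints is δ = arccos(p₁·p₂) ≈ 1.531 rad (87.7°).
Interpolate at f = 1/2 with slerp weights a = sin((1−f)δ)/sin δ ≈ 0.693, b = sin(fδ)/sin δ ≈ 0.693.
p = a·p₁ + b·p₂ ≈ (-0.641, 0.709, -0.292); φ = arcsin(p_z) ≈ -16.99°, λ = atan2(p_y, p_x) ≈ 132.13°.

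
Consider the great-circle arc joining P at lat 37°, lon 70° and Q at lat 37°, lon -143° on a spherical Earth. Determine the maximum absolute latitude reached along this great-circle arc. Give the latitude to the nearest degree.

The great circle lies in the plane with unit normal n̂ = (p₁ × p₂)/|p₁ × p₂|.
Here n̂_z ≈ +0.353; the vertex latitude is φ_max = arccos|n̂_z| ≈ 69.3°.

≈ 69°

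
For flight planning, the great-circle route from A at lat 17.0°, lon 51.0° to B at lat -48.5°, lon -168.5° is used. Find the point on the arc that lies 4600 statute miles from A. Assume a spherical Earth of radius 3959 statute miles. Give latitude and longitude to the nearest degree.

≈ lat -36°, lon 94°

Convert each endpoint to a unit vector on the sphere (x = cos φ cos λ, y = cos φ sin λ, z = sin φ).
The central angle between the endpoints is δ = arccos(p₁·p₂) ≈ 2.357 rad (135.1°). The total great-circle distance is δ·R ≈ 2.357 × 3959 ≈ 9333 mi, so the target fraction is f = 4600/9333 ≈ 0.493.
Interpolate at f ≈ 0.493 with slerp weights a = sin((1−f)δ)/sin δ ≈ 1.317, b = sin(fδ)/sin δ ≈ 1.299.
p = a·p₁ + b·p₂ ≈ (-0.051, 0.807, -0.588); φ = arcsin(p_z) ≈ -36.01°, λ = atan2(p_y, p_x) ≈ 93.60°.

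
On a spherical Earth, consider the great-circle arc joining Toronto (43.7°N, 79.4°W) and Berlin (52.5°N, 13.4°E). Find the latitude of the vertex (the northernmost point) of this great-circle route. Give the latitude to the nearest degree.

The great circle lies in the plane with unit normal n̂ = (p₁ × p₂)/|p₁ × p₂|.
Here n̂_z ≈ +0.517; the vertex latitude is φ_max = arccos|n̂_z| ≈ 58.9°.

≈ 59°N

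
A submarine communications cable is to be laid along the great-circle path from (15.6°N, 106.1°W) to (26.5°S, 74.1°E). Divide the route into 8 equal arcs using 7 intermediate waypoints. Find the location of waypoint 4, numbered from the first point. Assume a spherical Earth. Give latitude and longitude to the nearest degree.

Convert each endpoint to a unit vector on the sphere (x = cos φ cos λ, y = cos φ sin λ, z = sin φ).
The central angle between the endpoints is δ = arccos(p₁·p₂) ≈ 2.951 rad (169.1°).
Interpolate at f = 4/8 with slerp weights a = sin((1−f)δ)/sin δ ≈ 5.264, b = sin(fδ)/sin δ ≈ 5.264.
p = a·p₁ + b·p₂ ≈ (-0.115, -0.341, -0.933); φ = arcsin(p_z) ≈ -68.93°, λ = atan2(p_y, p_x) ≈ -108.72°.

≈ (69°S, 109°W)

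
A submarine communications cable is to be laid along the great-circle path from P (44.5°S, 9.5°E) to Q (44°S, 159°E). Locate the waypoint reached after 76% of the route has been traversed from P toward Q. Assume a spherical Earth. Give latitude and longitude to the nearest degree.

≈ (63°S, 143°E)

From cos δ = sin φ₁ sin φ₂ + cos φ₁ cos φ₂ cos Δλ, the central angle is δ ≈ 1.526 rad (87.4°).
Interpolate at f = 0.76 with slerp weights a = sin((1−f)δ)/sin δ ≈ 0.358, b = sin(fδ)/sin δ ≈ 0.918.
p = a·p₁ + b·p₂ ≈ (-0.364, 0.279, -0.889); φ = arcsin(p_z) ≈ -62.71°, λ = atan2(p_y, p_x) ≈ 142.56°.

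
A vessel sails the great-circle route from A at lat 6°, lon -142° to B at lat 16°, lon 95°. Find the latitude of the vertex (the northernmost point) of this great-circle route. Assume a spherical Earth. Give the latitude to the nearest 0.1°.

≈ 22.9°

The great circle lies in the plane with unit normal n̂ = (p₁ × p₂)/|p₁ × p₂|.
Here n̂_z ≈ -0.921; the vertex latitude is φ_max = arccos|n̂_z| ≈ 22.9°.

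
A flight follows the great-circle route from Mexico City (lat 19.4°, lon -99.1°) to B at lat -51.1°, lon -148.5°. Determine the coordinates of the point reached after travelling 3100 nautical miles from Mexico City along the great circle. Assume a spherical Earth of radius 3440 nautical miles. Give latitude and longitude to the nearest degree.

≈ lat -26°, lon -124°

Convert each endpoint to a unit vector on the sphere (x = cos φ cos λ, y = cos φ sin λ, z = sin φ).
The central angle between the endpoints is δ = arccos(p₁·p₂) ≈ 1.443 rad (82.7°). The total great-circle distance is δ·R ≈ 1.443 × 3440 ≈ 4966 nmi, so the target fraction is f = 3100/4966 ≈ 0.624.
Interpolate at f ≈ 0.624 with slerp weights a = sin((1−f)δ)/sin δ ≈ 0.520, b = sin(fδ)/sin δ ≈ 0.790.
p = a·p₁ + b·p₂ ≈ (-0.501, -0.744, -0.442); φ = arcsin(p_z) ≈ -26.25°, λ = atan2(p_y, p_x) ≈ -123.95°.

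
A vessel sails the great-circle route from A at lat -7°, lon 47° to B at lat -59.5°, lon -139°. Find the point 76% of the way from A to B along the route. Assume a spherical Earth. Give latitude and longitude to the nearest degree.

Convert each endpoint to a unit vector on the sphere (x = cos φ cos λ, y = cos φ sin λ, z = sin φ).
The central angle between the endpoints is δ = arccos(p₁·p₂) ≈ 1.978 rad (113.3°).
Interpolate at f = 0.76 with slerp weights a = sin((1−f)δ)/sin δ ≈ 0.498, b = sin(fδ)/sin δ ≈ 1.087.
p = a·p₁ + b·p₂ ≈ (-0.079, -0.000, -0.997); φ = arcsin(p_z) ≈ -85.45°, λ = atan2(p_y, p_x) ≈ -179.67°.

≈ lat -85°, lon 180°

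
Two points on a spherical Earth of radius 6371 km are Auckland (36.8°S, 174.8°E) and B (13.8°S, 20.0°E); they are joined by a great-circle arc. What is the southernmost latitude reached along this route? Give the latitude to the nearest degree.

The great circle lies in the plane with unit normal n̂ = (p₁ × p₂)/|p₁ × p₂|.
Here n̂_z ≈ -0.400; the vertex latitude is φ_max = arccos|n̂_z| ≈ 66.4°.
Check via Clairaut: cos φ_max = |cos φ₁| · sin C = cos(36.8°)·sin(150.0°) ≈ 0.400, again giving ≈ 66.4°.

≈ 66°S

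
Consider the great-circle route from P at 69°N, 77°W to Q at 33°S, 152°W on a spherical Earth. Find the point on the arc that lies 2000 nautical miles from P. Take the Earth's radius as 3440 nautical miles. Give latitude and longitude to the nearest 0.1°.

From cos δ = sin φ₁ sin φ₂ + cos φ₁ cos φ₂ cos Δλ, the central angle is δ ≈ 2.016 rad (115.5°). The total great-circle distance is δ·R ≈ 2.016 × 3440 ≈ 6935 nmi, so the target fraction is f = 2000/6935 ≈ 0.288.
Interpolate at f ≈ 0.288 with slerp weights a = sin((1−f)δ)/sin δ ≈ 1.098, b = sin(fδ)/sin δ ≈ 0.609.
p = a·p₁ + b·p₂ ≈ (-0.362, -0.623, 0.693); φ = arcsin(p_z) ≈ 43.90°, λ = atan2(p_y, p_x) ≈ -120.17°.

≈ 43.9°N, 120.2°W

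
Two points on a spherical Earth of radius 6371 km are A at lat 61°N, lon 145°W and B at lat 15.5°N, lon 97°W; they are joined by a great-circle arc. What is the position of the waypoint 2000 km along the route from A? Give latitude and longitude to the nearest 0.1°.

From cos δ = sin φ₁ sin φ₂ + cos φ₁ cos φ₂ cos Δλ, the central angle is δ ≈ 0.993 rad (56.9°). The total great-circle distance is δ·R ≈ 0.993 × 6371 ≈ 6325 km, so the target fraction is f = 2000/6325 ≈ 0.316.
Interpolate at f ≈ 0.316 with slerp weights a = sin((1−f)δ)/sin δ ≈ 0.750, b = sin(fδ)/sin δ ≈ 0.369.
p = a·p₁ + b·p₂ ≈ (-0.341, -0.561, 0.754); φ = arcsin(p_z) ≈ 48.96°, λ = atan2(p_y, p_x) ≈ -121.29°.

≈ lat 49.0°N, lon 121.3°W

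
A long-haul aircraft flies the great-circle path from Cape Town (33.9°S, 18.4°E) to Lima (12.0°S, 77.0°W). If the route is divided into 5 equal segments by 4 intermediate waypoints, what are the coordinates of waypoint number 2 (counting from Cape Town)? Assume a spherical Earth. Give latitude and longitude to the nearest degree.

≈ 34°S, 24°W

From cos δ = sin φ₁ sin φ₂ + cos φ₁ cos φ₂ cos Δλ, the central angle is δ ≈ 1.531 rad (87.7°).
Interpolate at f = 2/5 with slerp weights a = sin((1−f)δ)/sin δ ≈ 0.795, b = sin(fδ)/sin δ ≈ 0.575.
p = a·p₁ + b·p₂ ≈ (0.753, -0.340, -0.563); φ = arcsin(p_z) ≈ -34.28°, λ = atan2(p_y, p_x) ≈ -24.30°.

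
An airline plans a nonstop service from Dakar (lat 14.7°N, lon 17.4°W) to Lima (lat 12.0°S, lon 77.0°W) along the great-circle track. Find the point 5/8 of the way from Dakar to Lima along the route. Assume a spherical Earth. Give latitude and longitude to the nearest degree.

≈ lat 2°S, lon 55°W

Write both endpoints as unit vectors p₁, p₂ with components (cos φ cos λ, cos φ sin λ, sin φ).
The central angle between the endpoints is δ = arccos(p₁·p₂) ≈ 1.131 rad (64.8°).
Interpolate at f = 5/8 with slerp weights a = sin((1−f)δ)/sin δ ≈ 0.455, b = sin(fδ)/sin δ ≈ 0.718.
p = a·p₁ + b·p₂ ≈ (0.578, -0.816, -0.034); φ = arcsin(p_z) ≈ -1.94°, λ = atan2(p_y, p_x) ≈ -54.69°.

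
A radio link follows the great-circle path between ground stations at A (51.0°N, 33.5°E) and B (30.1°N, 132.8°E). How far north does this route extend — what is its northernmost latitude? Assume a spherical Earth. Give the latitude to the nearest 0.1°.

The great circle lies in the plane with unit normal n̂ = (p₁ × p₂)/|p₁ × p₂|.
Here n̂_z ≈ +0.564; the vertex latitude is φ_max = arccos|n̂_z| ≈ 55.7°.
Check via Clairaut: cos φ_max = |cos φ₁| · sin C = cos(51.0°)·sin(63.6°) ≈ 0.564, again giving ≈ 55.7°.

≈ 55.7°N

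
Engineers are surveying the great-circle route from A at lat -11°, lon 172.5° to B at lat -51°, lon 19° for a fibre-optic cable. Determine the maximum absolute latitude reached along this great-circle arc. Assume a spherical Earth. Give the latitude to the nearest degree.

The great circle lies in the plane with unit normal n̂ = (p₁ × p₂)/|p₁ × p₂|.
Here n̂_z ≈ -0.301; the vertex latitude is φ_max = arccos|n̂_z| ≈ 72.5°.

≈ -72°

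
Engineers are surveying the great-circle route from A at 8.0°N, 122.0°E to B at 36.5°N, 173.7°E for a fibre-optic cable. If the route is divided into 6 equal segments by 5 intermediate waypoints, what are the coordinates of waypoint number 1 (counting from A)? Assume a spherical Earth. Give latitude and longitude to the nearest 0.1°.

From cos δ = sin φ₁ sin φ₂ + cos φ₁ cos φ₂ cos Δλ, the central angle is δ ≈ 0.957 rad (54.8°).
Interpolate at f = 1/6 with slerp weights a = sin((1−f)δ)/sin δ ≈ 0.875, b = sin(fδ)/sin δ ≈ 0.194.
p = a·p₁ + b·p₂ ≈ (-0.615, 0.752, 0.237); φ = arcsin(p_z) ≈ 13.73°, λ = atan2(p_y, p_x) ≈ 129.25°.

≈ 13.7°N, 129.2°E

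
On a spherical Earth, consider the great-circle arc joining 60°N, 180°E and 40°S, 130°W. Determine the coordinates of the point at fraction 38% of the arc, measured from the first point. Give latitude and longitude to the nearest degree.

From cos δ = sin φ₁ sin φ₂ + cos φ₁ cos φ₂ cos Δλ, the central angle is δ ≈ 1.886 rad (108.1°).
Interpolate at f = 0.38 with slerp weights a = sin((1−f)δ)/sin δ ≈ 0.968, b = sin(fδ)/sin δ ≈ 0.691.
p = a·p₁ + b·p₂ ≈ (-0.825, -0.406, 0.394); φ = arcsin(p_z) ≈ 23.23°, λ = atan2(p_y, p_x) ≈ -153.81°.

≈ 23°N, 154°W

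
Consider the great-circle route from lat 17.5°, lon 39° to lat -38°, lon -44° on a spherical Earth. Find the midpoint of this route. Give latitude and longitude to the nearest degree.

≈ lat -14°, lon 2°

Convert each endpoint to a unit vector on the sphere (x = cos φ cos λ, y = cos φ sin λ, z = sin φ).
The central angle between the endpoints is δ = arccos(p₁·p₂) ≈ 1.664 rad (95.4°).
Interpolate at f = 1/2 with slerp weights a = sin((1−f)δ)/sin δ ≈ 0.743, b = sin(fδ)/sin δ ≈ 0.743.
p = a·p₁ + b·p₂ ≈ (0.971, 0.039, -0.234); φ = arcsin(p_z) ≈ -13.53°, λ = atan2(p_y, p_x) ≈ 2.31°.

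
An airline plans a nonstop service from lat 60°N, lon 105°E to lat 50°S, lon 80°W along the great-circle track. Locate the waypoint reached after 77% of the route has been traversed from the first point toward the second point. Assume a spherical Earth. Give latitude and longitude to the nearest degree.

≈ lat 12°S, lon 89°W

Convert each endpoint to a unit vector on the sphere (x = cos φ cos λ, y = cos φ sin λ, z = sin φ).
The central angle between the endpoints is δ = arccos(p₁·p₂) ≈ 2.960 rad (169.6°).
Interpolate at f = 0.77 with slerp weights a = sin((1−f)δ)/sin δ ≈ 3.488, b = sin(fδ)/sin δ ≈ 4.208.
p = a·p₁ + b·p₂ ≈ (0.018, -0.979, -0.203); φ = arcsin(p_z) ≈ -11.69°, λ = atan2(p_y, p_x) ≈ -88.93°.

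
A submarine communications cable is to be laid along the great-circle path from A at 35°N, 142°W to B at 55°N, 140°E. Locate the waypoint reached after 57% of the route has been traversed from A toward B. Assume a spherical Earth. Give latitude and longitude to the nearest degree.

Write both endpoints as unit vectors p₁, p₂ with components (cos φ cos λ, cos φ sin λ, sin φ).
The central angle between the endpoints is δ = arccos(p₁·p₂) ≈ 0.967 rad (55.4°).
Interpolate at f = 0.57 with slerp weights a = sin((1−f)δ)/sin δ ≈ 0.491, b = sin(fδ)/sin δ ≈ 0.636.
p = a·p₁ + b·p₂ ≈ (-0.596, -0.013, 0.803); φ = arcsin(p_z) ≈ 53.38°, λ = atan2(p_y, p_x) ≈ -178.76°.

≈ 53°N, 179°W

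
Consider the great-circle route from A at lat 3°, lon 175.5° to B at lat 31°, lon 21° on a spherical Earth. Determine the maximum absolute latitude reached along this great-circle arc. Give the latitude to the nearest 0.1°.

The great circle lies in the plane with unit normal n̂ = (p₁ × p₂)/|p₁ × p₂|.
Here n̂_z ≈ -0.553; the vertex latitude is φ_max = arccos|n̂_z| ≈ 56.4°.
Check via Clairaut: cos φ_max = |cos φ₁| · sin C = cos(3.0°)·sin(33.6°) ≈ 0.553, again giving ≈ 56.4°.

≈ 56.4°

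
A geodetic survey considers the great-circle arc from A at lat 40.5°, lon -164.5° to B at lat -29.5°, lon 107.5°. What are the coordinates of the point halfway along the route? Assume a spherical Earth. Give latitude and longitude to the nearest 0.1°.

≈ lat 7.6°, lon 147.8°

Convert each endpoint to a unit vector on the sphere (x = cos φ cos λ, y = cos φ sin λ, z = sin φ).
The central angle between the endpoints is δ = arccos(p₁·p₂) ≈ 1.872 rad (107.3°).
Interpolate at f = 1/2 with slerp weights a = sin((1−f)δ)/sin δ ≈ 0.843, b = sin(fδ)/sin δ ≈ 0.843.
p = a·p₁ + b·p₂ ≈ (-0.839, 0.529, 0.132); φ = arcsin(p_z) ≈ 7.61°, λ = atan2(p_y, p_x) ≈ 147.77°.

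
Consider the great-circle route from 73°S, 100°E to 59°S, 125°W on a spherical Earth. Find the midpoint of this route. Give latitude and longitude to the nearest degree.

Convert each endpoint to a unit vector on the sphere (x = cos φ cos λ, y = cos φ sin λ, z = sin φ).
The central angle between the endpoints is δ = arccos(p₁·p₂) ≈ 0.777 rad (44.5°).
Interpolate at f = 1/2 with slerp weights a = sin((1−f)δ)/sin δ ≈ 0.540, b = sin(fδ)/sin δ ≈ 0.540.
p = a·p₁ + b·p₂ ≈ (-0.187, -0.072, -0.980); φ = arcsin(p_z) ≈ -78.43°, λ = atan2(p_y, p_x) ≈ -158.84°.

≈ 78°S, 159°W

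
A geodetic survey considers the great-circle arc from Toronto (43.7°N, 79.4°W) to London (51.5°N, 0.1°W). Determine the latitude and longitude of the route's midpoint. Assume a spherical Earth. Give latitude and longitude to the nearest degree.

≈ 55°N, 43°W

Write both endpoints as unit vectors p₁, p₂ with components (cos φ cos λ, cos φ sin λ, sin φ).
The central angle between the endpoints is δ = arccos(p₁·p₂) ≈ 0.897 rad (51.4°).
Interpolate at f = 1/2 with slerp weights a = sin((1−f)δ)/sin δ ≈ 0.555, b = sin(fδ)/sin δ ≈ 0.555.
p = a·p₁ + b·p₂ ≈ (0.419, -0.395, 0.818); φ = arcsin(p_z) ≈ 54.84°, λ = atan2(p_y, p_x) ≈ -43.29°.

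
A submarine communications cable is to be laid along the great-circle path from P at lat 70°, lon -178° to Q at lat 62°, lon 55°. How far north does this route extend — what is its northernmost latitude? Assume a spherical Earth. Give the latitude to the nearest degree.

The great circle lies in the plane with unit normal n̂ = (p₁ × p₂)/|p₁ × p₂|.
Here n̂_z ≈ -0.189; the vertex latitude is φ_max = arccos|n̂_z| ≈ 79.1°.

≈ 79°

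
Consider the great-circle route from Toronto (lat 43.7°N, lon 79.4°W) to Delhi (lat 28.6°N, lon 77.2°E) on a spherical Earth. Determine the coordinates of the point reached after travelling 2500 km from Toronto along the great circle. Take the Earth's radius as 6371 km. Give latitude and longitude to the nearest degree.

≈ lat 64°N, lon 61°W

Convert each endpoint to a unit vector on the sphere (x = cos φ cos λ, y = cos φ sin λ, z = sin φ).
The central angle between the endpoints is δ = arccos(p₁·p₂) ≈ 1.825 rad (104.6°). The total great-circle distance is δ·R ≈ 1.825 × 6371 ≈ 11629 km, so the target fraction is f = 2500/11629 ≈ 0.215.
Interpolate at f ≈ 0.215 with slerp weights a = sin((1−f)δ)/sin δ ≈ 1.024, b = sin(fδ)/sin δ ≈ 0.395.
p = a·p₁ + b·p₂ ≈ (0.213, -0.389, 0.896); φ = arcsin(p_z) ≈ 63.67°, λ = atan2(p_y, p_x) ≈ -61.30°.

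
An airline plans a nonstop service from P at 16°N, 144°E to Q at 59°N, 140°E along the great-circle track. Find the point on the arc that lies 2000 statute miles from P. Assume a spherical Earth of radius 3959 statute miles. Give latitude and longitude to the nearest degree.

≈ 45°N, 142°E

Convert each endpoint to a unit vector on the sphere (x = cos φ cos λ, y = cos φ sin λ, z = sin φ).
The central angle between the endpoints is δ = arccos(p₁·p₂) ≈ 0.752 rad (43.1°). The total great-circle distance is δ·R ≈ 0.752 × 3959 ≈ 2978 mi, so the target fraction is f = 2000/2978 ≈ 0.672.
Interpolate at f ≈ 0.672 with slerp weights a = sin((1−f)δ)/sin δ ≈ 0.358, b = sin(fδ)/sin δ ≈ 0.708.
p = a·p₁ + b·p₂ ≈ (-0.558, 0.437, 0.706); φ = arcsin(p_z) ≈ 44.89°, λ = atan2(p_y, p_x) ≈ 141.94°.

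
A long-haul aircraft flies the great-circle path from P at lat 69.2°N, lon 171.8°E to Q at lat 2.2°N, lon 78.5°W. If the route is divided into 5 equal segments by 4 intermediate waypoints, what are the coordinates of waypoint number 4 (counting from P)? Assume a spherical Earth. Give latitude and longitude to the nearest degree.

Convert each endpoint to a unit vector on the sphere (x = cos φ cos λ, y = cos φ sin λ, z = sin φ).
The central angle between the endpoints is δ = arccos(p₁·p₂) ≈ 1.655 rad (94.8°).
Interpolate at f = 4/5 with slerp weights a = sin((1−f)δ)/sin δ ≈ 0.326, b = sin(fδ)/sin δ ≈ 0.973.
p = a·p₁ + b·p₂ ≈ (0.079, -0.936, 0.342); φ = arcsin(p_z) ≈ 20.01°, λ = atan2(p_y, p_x) ≈ -85.16°.

≈ lat 20°N, lon 85°W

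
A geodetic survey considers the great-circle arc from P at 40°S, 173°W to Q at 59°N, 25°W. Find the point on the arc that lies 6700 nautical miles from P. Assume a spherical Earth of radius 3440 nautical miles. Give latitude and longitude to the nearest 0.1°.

Write both endpoints as unit vectors p₁, p₂ with components (cos φ cos λ, cos φ sin λ, sin φ).
The central angle between the endpoints is δ = arccos(p₁·p₂) ≈ 2.659 rad (152.3°). The total great-circle distance is δ·R ≈ 2.659 × 3440 ≈ 9145 nmi, so the target fraction is f = 6700/9145 ≈ 0.733.
Interpolate at f ≈ 0.733 with slerp weights a = sin((1−f)δ)/sin δ ≈ 1.405, b = sin(fδ)/sin δ ≈ 2.002.
p = a·p₁ + b·p₂ ≈ (-0.134, -0.567, 0.813); φ = arcsin(p_z) ≈ 54.38°, λ = atan2(p_y, p_x) ≈ -103.26°.

≈ 54.4°N, 103.3°W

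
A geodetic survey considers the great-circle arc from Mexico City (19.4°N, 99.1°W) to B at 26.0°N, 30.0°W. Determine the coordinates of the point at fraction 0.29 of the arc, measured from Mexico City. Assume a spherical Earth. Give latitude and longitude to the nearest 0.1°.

≈ 24.7°N, 80.1°W

The haversine formula gives a central angle δ ≈ 1.106 rad (63.4°) between the endpoints.
Interpolate at f = 0.29 with slerp weights a = sin((1−f)δ)/sin δ ≈ 0.791, b = sin(fδ)/sin δ ≈ 0.353.
p = a·p₁ + b·p₂ ≈ (0.157, -0.895, 0.417); φ = arcsin(p_z) ≈ 24.67°, λ = atan2(p_y, p_x) ≈ -80.08°.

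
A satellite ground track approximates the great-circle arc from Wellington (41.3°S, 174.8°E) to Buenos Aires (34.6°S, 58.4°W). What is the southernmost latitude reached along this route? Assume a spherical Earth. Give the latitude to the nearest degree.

The great circle lies in the plane with unit normal n̂ = (p₁ × p₂)/|p₁ × p₂|.
Here n̂_z ≈ +0.495; the vertex latitude is φ_max = arccos|n̂_z| ≈ 60.3°.
Check via Clairaut: cos φ_max = |cos φ₁| · sin C = cos(41.3°)·sin(138.8°) ≈ 0.495, again giving ≈ 60.3°.

≈ 60°S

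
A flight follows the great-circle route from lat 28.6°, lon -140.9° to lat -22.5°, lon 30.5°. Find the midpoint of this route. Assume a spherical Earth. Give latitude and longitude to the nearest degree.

≈ lat 34°, lon -36°

From cos δ = sin φ₁ sin φ₂ + cos φ₁ cos φ₂ cos Δλ, the central angle is δ ≈ 2.969 rad (170.1°).
Interpolate at f = 1/2 with slerp weights a = sin((1−f)δ)/sin δ ≈ 5.816, b = sin(fδ)/sin δ ≈ 5.816.
p = a·p₁ + b·p₂ ≈ (0.667, -0.493, 0.558); φ = arcsin(p_z) ≈ 33.94°, λ = atan2(p_y, p_x) ≈ -36.49°.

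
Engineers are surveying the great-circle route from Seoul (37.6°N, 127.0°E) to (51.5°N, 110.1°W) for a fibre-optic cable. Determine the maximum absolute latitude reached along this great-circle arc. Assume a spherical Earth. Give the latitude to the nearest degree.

The great circle lies in the plane with unit normal n̂ = (p₁ × p₂)/|p₁ × p₂|.
Here n̂_z ≈ +0.424; the vertex latitude is φ_max = arccos|n̂_z| ≈ 64.9°.

≈ 65°N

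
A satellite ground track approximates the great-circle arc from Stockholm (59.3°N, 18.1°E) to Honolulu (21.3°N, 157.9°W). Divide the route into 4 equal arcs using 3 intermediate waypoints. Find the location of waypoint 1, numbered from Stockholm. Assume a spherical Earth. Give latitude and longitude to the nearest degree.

≈ (84°N, 3°E)

Write both endpoints as unit vectors p₁, p₂ with components (cos φ cos λ, cos φ sin λ, sin φ).
The central angle between the endpoints is δ = arccos(p₁·p₂) ≈ 1.734 rad (99.3°).
Interpolate at f = 1/4 with slerp weights a = sin((1−f)δ)/sin δ ≈ 0.977, b = sin(fδ)/sin δ ≈ 0.426.
p = a·p₁ + b·p₂ ≈ (0.106, 0.006, 0.994); φ = arcsin(p_z) ≈ 83.88°, λ = atan2(p_y, p_x) ≈ 3.07°.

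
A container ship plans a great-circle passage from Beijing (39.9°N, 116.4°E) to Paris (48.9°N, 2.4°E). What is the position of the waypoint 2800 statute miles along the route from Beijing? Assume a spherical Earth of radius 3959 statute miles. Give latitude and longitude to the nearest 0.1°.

≈ 61.2°N, 58.8°E

Convert each endpoint to a unit vector on the sphere (x = cos φ cos λ, y = cos φ sin λ, z = sin φ).
The central angle between the endpoints is δ = arccos(p₁·p₂) ≈ 1.289 rad (73.8°). The total great-circle distance is δ·R ≈ 1.289 × 3959 ≈ 5102 mi, so the target fraction is f = 2800/5102 ≈ 0.549.
Interpolate at f ≈ 0.549 with slerp weights a = sin((1−f)δ)/sin δ ≈ 0.572, b = sin(fδ)/sin δ ≈ 0.676.
p = a·p₁ + b·p₂ ≈ (0.249, 0.412, 0.877); φ = arcsin(p_z) ≈ 61.24°, λ = atan2(p_y, p_x) ≈ 58.81°.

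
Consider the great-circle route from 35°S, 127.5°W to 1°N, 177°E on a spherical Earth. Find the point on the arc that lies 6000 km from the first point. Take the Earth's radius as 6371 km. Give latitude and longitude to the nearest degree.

≈ 5°S, 176°W

From cos δ = sin φ₁ sin φ₂ + cos φ₁ cos φ₂ cos Δλ, the central angle is δ ≈ 1.100 rad (63.0°). The total great-circle distance is δ·R ≈ 1.100 × 6371 ≈ 7006 km, so the target fraction is f = 6000/7006 ≈ 0.856.
Interpolate at f ≈ 0.856 with slerp weights a = sin((1−f)δ)/sin δ ≈ 0.176, b = sin(fδ)/sin δ ≈ 0.907.
p = a·p₁ + b·p₂ ≈ (-0.994, -0.067, -0.085); φ = arcsin(p_z) ≈ -4.90°, λ = atan2(p_y, p_x) ≈ -176.13°.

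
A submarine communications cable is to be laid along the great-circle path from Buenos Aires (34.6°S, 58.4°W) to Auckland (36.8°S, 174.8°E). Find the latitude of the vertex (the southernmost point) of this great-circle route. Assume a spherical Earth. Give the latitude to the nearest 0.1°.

The great circle lies in the plane with unit normal n̂ = (p₁ × p₂)/|p₁ × p₂|.
Here n̂_z ≈ -0.529; the vertex latitude is φ_max = arccos|n̂_z| ≈ 58.1°.
Check via Clairaut: cos φ_max = |cos φ₁| · sin C = cos(34.6°)·sin(140.0°) ≈ 0.529, again giving ≈ 58.1°.

≈ 58.1°S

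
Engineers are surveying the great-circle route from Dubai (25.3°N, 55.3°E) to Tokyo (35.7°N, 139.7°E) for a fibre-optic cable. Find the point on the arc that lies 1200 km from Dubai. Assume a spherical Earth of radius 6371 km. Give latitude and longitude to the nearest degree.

From cos δ = sin φ₁ sin φ₂ + cos φ₁ cos φ₂ cos Δλ, the central angle is δ ≈ 1.244 rad (71.3°). The total great-circle distance is δ·R ≈ 1.244 × 6371 ≈ 7925 km, so the target fraction is f = 1200/7925 ≈ 0.151.
Interpolate at f ≈ 0.151 with slerp weights a = sin((1−f)δ)/sin δ ≈ 0.919, b = sin(fδ)/sin δ ≈ 0.198.
p = a·p₁ + b·p₂ ≈ (0.350, 0.787, 0.508); φ = arcsin(p_z) ≈ 30.53°, λ = atan2(p_y, p_x) ≈ 65.99°.

≈ 31°N, 66°E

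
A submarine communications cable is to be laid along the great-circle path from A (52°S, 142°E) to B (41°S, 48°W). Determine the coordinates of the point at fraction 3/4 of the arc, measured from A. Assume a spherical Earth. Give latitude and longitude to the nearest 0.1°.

Convert each endpoint to a unit vector on the sphere (x = cos φ cos λ, y = cos φ sin λ, z = sin φ).
The central angle between the endpoints is δ = arccos(p₁·p₂) ≈ 1.511 rad (86.6°).
Interpolate at f = 3/4 with slerp weights a = sin((1−f)δ)/sin δ ≈ 0.370, b = sin(fδ)/sin δ ≈ 0.908.
p = a·p₁ + b·p₂ ≈ (0.279, -0.369, -0.887); φ = arcsin(p_z) ≈ -62.45°, λ = atan2(p_y, p_x) ≈ -52.90°.

≈ (62.4°S, 52.9°W)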